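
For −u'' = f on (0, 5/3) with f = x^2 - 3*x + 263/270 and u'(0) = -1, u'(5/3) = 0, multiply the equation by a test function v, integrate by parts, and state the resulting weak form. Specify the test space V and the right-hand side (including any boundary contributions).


V = H^1(0, 5/3) (v unrestricted at boundary; u is determined up to an additive constant); weak form: ∫_0^5/3 u'v' dx = ∫_0^5/3 (x^2 - 3*x + 263/270) v dx + v(0) for all v ∈ V.

Multiply both sides by a test function v and integrate from 0 to 5/3:
  ∫_0^5/3 −u''(x) v(x) dx = ∫_0^5/3 f(x) v(x) dx.
Integrate the LHS by parts once:
  ∫_0^5/3 −u'' v dx = −[u'(x) v(x)]_0^5/3 + ∫_0^5/3 u'(x) v'(x) dx.
Thus ∫_0^5/3 u'(x) v'(x) dx = ∫_0^5/3 f(x) v(x) dx + [u'(x) v(x)]_0^5/3.
Choose V so that boundary terms are either known or forced to vanish.
u has inhomogeneous Neumann u'(0) = -1, u'(5/3) = 0. [u' v]_0^5/3 = (0)·v(5/3) − (-1)·v(0) = v(0). Take V = H^1(0, 5/3); boundary term becomes part of RHS.
Weak formulation: find u (satisfying any essential BC) such that ∫_0^5/3 u'(x) v'(x) dx = ∫_0^5/3 f v dx + v(0) for all v ∈ V (Neumann data are natural BCs: they enter the RHS as boundary terms).
Substituting f(x) = x^2 - 3*x + 263/270, the right-hand side is ∫_0^5/3 (x^2 - 3*x + 263/270) v dx + v(0).
Compatibility check (pure Neumann): taking v ≡ 1 ∈ V gives 0 = ∫_0^5/3 f dx + (0) − (-1), i.e. ∫_0^5/3 f dx must equal u'(0) − u'(5/3) = -1. Indeed ∫_0^5/3 (x^2 - 3*x + 263/270) dx = -1, so the data are compatible. The solution is then unique only up to an additive constant (fix it e.g. by requiring ∫_0^5/3 u dx = 0).


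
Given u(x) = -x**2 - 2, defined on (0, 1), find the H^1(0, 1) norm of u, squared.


||u||_{H^1}^2 = 103/15

The H^1 norm (squared) on an interval (0, L) is
  ||u||_{H^1}^2 = ∫_0^L u(x)^2 dx + ∫_0^L u'(x)^2 dx.
Compute u'(x) = -2*x.
Then u(x)^2 = x**4 + 4*x**2 + 4 and u'(x)^2 = 4*x**2.
Integrate each monomial from 0 to 1 using ∫_0^1 c·x^n dx = c·1^(n+1)/(n+1):
  ∫_0^1 u(x)^2 dx = ∫_0^1 (x^4 + 4*x^2 + 4) dx. Term by term:
    ∫_0^1 x^4 dx = 1/5;  ∫_0^1 4*x^2 dx = 4/3;  ∫_0^1 4 dx = 4.
  Sum: 1/5 + 4/3 + 4 = 83/15.
  ∫_0^1 u'(x)^2 dx = ∫_0^1 (4*x^2) dx. Term by term:
    ∫_0^1 4*x^2 dx = 4/3.
Adding: ||u||_{H^1}^2 = 83/15 + 4/3 = 103/15.


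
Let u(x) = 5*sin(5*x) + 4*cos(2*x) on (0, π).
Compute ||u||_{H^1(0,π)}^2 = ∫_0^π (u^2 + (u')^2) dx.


||u||_{H^1(0,π)}^2 = 2000/21 + 365*π

u'(x) = -8*sin(2*x) + 25*cos(5*x).
Expand u² and (u')² and integrate term by term on (0, π), using: for integers n ≥ 1, ∫_0^π sin²(nx) dx = ∫_0^π cos²(nx) dx = π/2; for n ≠ n', ∫_0^π sin(nx)sin(n'x) dx = ∫_0^π cos(nx)cos(n'x) dx = 0; and by product-to-sum, ∫_0^π sin(nx)cos(n'x) dx = ½∫_0^π [sin((n+n')x) + sin((n−n')x)] dx, which is 0 when n+n' is even and 2n/(n²−n'²) when n+n' is odd (it need not vanish on (0, π)).
  u² squared terms: (4)²·∫cos(2x)² dx = 16·π/2 = 8*π;  (5)²·∫sin(5x)² dx = 25·π/2 = 25*π/2.
  u² cross terms: 2·(4)·(5)·∫cos(2x)·sin(5x) dx = 40·(10/21) = 400/21.
  So ∫_0^π u² dx = 8*π + 25*π/2 + 400/21 = 400/21 + 41*π/2.
  (u')² squared terms: (-8)²·∫sin(2x)² dx = 64·π/2 = 32*π;  (25)²·∫cos(5x)² dx = 625·π/2 = 625*π/2.
  (u')² cross terms: 2·(-8)·(25)·∫sin(2x)·cos(5x) dx = -400·(-4/21) = 1600/21.
  So ∫_0^π (u')² dx = 32*π + 625*π/2 + 1600/21 = 1600/21 + 689*π/2.
||u||_{H^1}^2 = (400/21 + 41*π/2) + (1600/21 + 689*π/2) = 2000/21 + 365*π.


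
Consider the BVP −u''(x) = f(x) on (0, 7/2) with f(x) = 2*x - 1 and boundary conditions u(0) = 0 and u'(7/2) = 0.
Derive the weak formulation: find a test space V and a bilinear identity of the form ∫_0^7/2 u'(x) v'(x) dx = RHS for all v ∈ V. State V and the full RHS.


V = {v ∈ H^1(0, 7/2) : v(0) = 0} (test functions vanish at x = 0 where u is specified); weak form: ∫_0^7/2 u'v' dx = ∫_0^7/2 (2*x - 1) v dx for all v ∈ V.

Multiply both sides by a test function v and integrate from 0 to 7/2:
  ∫_0^7/2 −u''(x) v(x) dx = ∫_0^7/2 f(x) v(x) dx.
Integrate the LHS by parts once:
  ∫_0^7/2 −u'' v dx = −[u'(x) v(x)]_0^7/2 + ∫_0^7/2 u'(x) v'(x) dx.
Thus ∫_0^7/2 u'(x) v'(x) dx = ∫_0^7/2 f(x) v(x) dx + [u'(x) v(x)]_0^7/2.
Choose V so that boundary terms are either known or forced to vanish.
Mixed BC: u(0) = 0 (Dirichlet) and u'(7/2) = 0 (Neumann). Define V = {v ∈ H^1(0, 7/2) : v(0) = 0}. Then [u' v]_0^7/2 = u'(7/2)·v(7/2) − u'(0)·0 = 0.
Weak formulation: find u (satisfying any essential BC) such that ∫_0^7/2 u'(x) v'(x) dx = ∫_0^7/2 f v dx for all v ∈ V (Dirichlet at 0 absorbed into V; the Neumann datum at x = 7/2 is zero, so no boundary term remains).
Substituting f(x) = 2*x - 1, the right-hand side is ∫_0^7/2 (2*x - 1) v dx.


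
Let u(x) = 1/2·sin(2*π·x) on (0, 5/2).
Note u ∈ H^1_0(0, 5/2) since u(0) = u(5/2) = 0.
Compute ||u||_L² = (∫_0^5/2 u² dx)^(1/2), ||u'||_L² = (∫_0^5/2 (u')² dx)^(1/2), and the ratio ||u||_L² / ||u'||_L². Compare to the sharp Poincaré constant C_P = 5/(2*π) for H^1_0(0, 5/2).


||u||_L² / ||u'||_L² = 1/(2*π) < C_P = 5/(2*π).

u(x) = 1/2·sin(2*π·x), so u'(x) = π*cos(2*π*x).
Writing u(x) = A·sin(kπx/L) with A = 1/2 and k = 5, use ∫_0^L sin²(kπx/L) dx = L/2 and ∫_0^L cos²(kπx/L) dx = L/2.
u² = 1/4·sin²(2*π·x) and (u')² = π^2·cos²(2*π·x), and each of sin², cos² integrates to L/2 = 5/4 over (0, 5/2).
∫_0^5/2 u² dx = 5/16, so ||u||_L² = sqrt(5)/4.
∫_0^5/2 (u')² dx = 5*π^2/4, so ||u'||_L² = sqrt(5)*π/2.
Ratio ||u||_L² / ||u'||_L² = 1/(2*π).
Sharp Poincaré constant on H^1_0(0, 5/2) is C_P = L/π = 5/(2*π), achieved by sin(2*π/5·x).
This is the k = 5 harmonic; the ratio L/(kπ) is strictly less than C_P = L/π, consistent with the sharp inequality ||u||_L² ≤ C_P ||u'||_L².


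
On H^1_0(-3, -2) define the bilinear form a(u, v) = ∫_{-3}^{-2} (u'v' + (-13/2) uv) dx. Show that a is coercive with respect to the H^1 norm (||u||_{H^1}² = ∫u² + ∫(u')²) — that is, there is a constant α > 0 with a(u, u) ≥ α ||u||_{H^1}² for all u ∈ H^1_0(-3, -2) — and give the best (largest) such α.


α = (-13/2 + π^2)/(1 + π^2)

Coercivity of a(·,·) on H^1_0(-3, -2) means a(u, u) ≥ α ||u||_{H^1}² for every u ∈ H^1_0.
The interval has length L = 1, and Poincaré/coercivity depend only on L. Here a(u, u) = ∫(u')² + (-13/2)·∫u².
Here c = -13/2 < 0 with |c| < (π/L)² = π^2, so coercivity still holds. The condition a(u,u) ≥ α||u||_{H^1}² reads (1−α)∫(u')² ≥ (α−c)∫u². Any admissible α is ≤ 1 (rapidly oscillating u have ∫u²/∫(u')² → 0), and α = 1 would force 0 ≥ (1−c)∫u², impossible since c < 1; so 1−α > 0. By the sharp Poincaré inequality on H^1_0 of an interval of length L, ∫(u')² ≥ (π/L)²∫u² with equality for the first sine mode sin(π(x−x₀)/L) (x₀ the left endpoint), so the inequality holds for all u iff (1−α)(π/L)² ≥ α − c, i.e. α ≤ ((π/L)² + c)/((π/L)² + 1) = (1 + c(L/π)²)/(1 + (L/π)²). (Direct route, valid since c ≤ 0: Poincaré gives c∫u² ≥ c(L/π)²∫(u')², so a(u,u) ≥ (1 + c(L/π)²)∫(u')², while ||u||_{H^1}² ≤ (1 + (L/π)²)∫(u')²; dividing yields the same α.) With (π/L)² = π^2 and c = -13/2, the largest admissible constant is α = ((π/L)² + c)/((π/L)² + 1).
Simplifying, α = (-13/2 + π^2)/(1 + π^2).


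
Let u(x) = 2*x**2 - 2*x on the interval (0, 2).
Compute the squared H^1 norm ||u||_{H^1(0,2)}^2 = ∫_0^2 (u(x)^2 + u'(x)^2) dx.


||u||_{H^1}^2 = 344/15

The H^1 norm (squared) on an interval (0, L) is
  ||u||_{H^1}^2 = ∫_0^L u(x)^2 dx + ∫_0^L u'(x)^2 dx.
Compute u'(x) = 4*x - 2.
Then u(x)^2 = 4*x**4 - 8*x**3 + 4*x**2 and u'(x)^2 = 16*x**2 - 16*x + 4.
Integrate each monomial from 0 to 2 using ∫_0^2 c·x^n dx = c·2^(n+1)/(n+1):
  ∫_0^2 u(x)^2 dx = ∫_0^2 (4*x^4 - 8*x^3 + 4*x^2) dx. Term by term:
    ∫_0^2 4*x^4 dx = 128/5;  ∫_0^2 -8*x^3 dx = -32;  ∫_0^2 4*x^2 dx = 32/3.
  Sum: 128/5 − 32 + 32/3 = 64/15.
  ∫_0^2 u'(x)^2 dx = ∫_0^2 (16*x^2 - 16*x + 4) dx. Term by term:
    ∫_0^2 16*x^2 dx = 128/3;  ∫_0^2 -16*x dx = -32;  ∫_0^2 4 dx = 8.
  Sum: 128/3 − 32 + 8 = 56/3.
Adding: ||u||_{H^1}^2 = 64/15 + 56/3 = 344/15.


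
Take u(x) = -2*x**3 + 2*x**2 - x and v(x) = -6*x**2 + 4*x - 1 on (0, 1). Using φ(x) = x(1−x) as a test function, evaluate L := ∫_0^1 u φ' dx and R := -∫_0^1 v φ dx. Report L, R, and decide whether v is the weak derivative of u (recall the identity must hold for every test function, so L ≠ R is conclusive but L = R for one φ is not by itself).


LHS = 2/15, RHS = 2/15. Yes, v = u' weakly.

u(x) = -2*x**3 + 2*x**2 - x, classical derivative u'(x) = -6*x**2 + 4*x - 1.
φ(x) = x(1−x), so φ'(x) = 1 - 2*x.
Note φ(0) = φ(1) = 0, so the boundary term u·φ vanishes.
LHS = ∫_0^1 u(x) φ'(x) dx = ∫_0^1 (4*x^4 - 6*x^3 + 4*x^2 - x) dx. Term by term:
  ∫_0^1 4*x^4 dx = 4/5;  ∫_0^1 -6*x^3 dx = -3/2;  ∫_0^1 4*x^2 dx = 4/3;
  ∫_0^1 -x dx = -1/2.
Sum: 4/5 − 3/2 + 4/3 − 1/2 = 2/15.
So LHS = 2/15.
∫_0^1 v(x) φ(x) dx = ∫_0^1 (6*x^4 - 10*x^3 + 5*x^2 - x) dx. Term by term:
  ∫_0^1 6*x^4 dx = 6/5;  ∫_0^1 -10*x^3 dx = -5/2;  ∫_0^1 5*x^2 dx = 5/3;
  ∫_0^1 -x dx = -1/2.
Sum: 6/5 − 5/2 + 5/3 − 1/2 = -2/15.
So RHS = -∫_0^1 v(x) φ(x) dx = 2/15.
LHS = RHS, so the identity holds for this test φ.
Moreover u is smooth here and v(x) = u'(x) = -6*x**2 + 4*x - 1 pointwise, so the identity holds for every test function. Hence v is the weak derivative of u.


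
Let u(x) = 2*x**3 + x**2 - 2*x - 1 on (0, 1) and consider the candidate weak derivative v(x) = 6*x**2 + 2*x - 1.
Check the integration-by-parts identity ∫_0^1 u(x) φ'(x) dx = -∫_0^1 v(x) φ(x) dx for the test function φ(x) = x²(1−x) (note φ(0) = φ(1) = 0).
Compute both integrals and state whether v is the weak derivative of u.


LHS = -2/15, RHS = -13/60. No, v is not the weak derivative of u.

u(x) = 2*x**3 + x**2 - 2*x - 1, classical derivative u'(x) = 6*x**2 + 2*x - 2.
φ(x) = x²(1−x), so φ'(x) = x*(2 - 3*x).
Note φ(0) = φ(1) = 0, so the boundary term u·φ vanishes.
LHS = ∫_0^1 u(x) φ'(x) dx = ∫_0^1 (-6*x^5 + x^4 + 8*x^3 - x^2 - 2*x) dx. Term by term:
  ∫_0^1 -6*x^5 dx = -1;  ∫_0^1 x^4 dx = 1/5;  ∫_0^1 8*x^3 dx = 2;
  ∫_0^1 -x^2 dx = -1/3;  ∫_0^1 -2*x dx = -1.
Sum: -1 + 1/5 + 2 − 1/3 − 1 = -2/15.
So LHS = -2/15.
∫_0^1 v(x) φ(x) dx = ∫_0^1 (-6*x^5 + 4*x^4 + 3*x^3 - x^2) dx. Term by term:
  ∫_0^1 -6*x^5 dx = -1;  ∫_0^1 4*x^4 dx = 4/5;  ∫_0^1 3*x^3 dx = 3/4;
  ∫_0^1 -x^2 dx = -1/3.
Sum: -1 + 4/5 + 3/4 − 1/3 = 13/60.
So RHS = -∫_0^1 v(x) φ(x) dx = -13/60.
LHS − RHS = 1/12 ≠ 0, so the identity fails.
(For a valid weak derivative the identity must hold for EVERY test function, in particular this one. The failure shows v is NOT the weak derivative of u.)
Correct weak derivative would be u'(x) = 6*x**2 + 2*x - 2.


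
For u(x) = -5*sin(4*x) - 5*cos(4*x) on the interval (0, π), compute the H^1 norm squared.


||u||_{H^1(0,π)}^2 = 425*π

u'(x) = 20*sin(4*x) - 20*cos(4*x).
Expand u² and (u')² and integrate term by term on (0, π), using: for integers n ≥ 1, ∫_0^π sin²(nx) dx = ∫_0^π cos²(nx) dx = π/2; for n ≠ n', ∫_0^π sin(nx)sin(n'x) dx = ∫_0^π cos(nx)cos(n'x) dx = 0; and by product-to-sum, ∫_0^π sin(nx)cos(n'x) dx = ½∫_0^π [sin((n+n')x) + sin((n−n')x)] dx, which is 0 when n+n' is even and 2n/(n²−n'²) when n+n' is odd (it need not vanish on (0, π)).
  u² squared terms: (-5)²·∫cos(4x)² dx = 25·π/2 = 25*π/2;  (-5)²·∫sin(4x)² dx = 25·π/2 = 25*π/2.
  u² cross terms: 2·(-5)·(-5)·∫cos(4x)·sin(4x) dx = 50·(0) = 0.
  So ∫_0^π u² dx = 25*π/2 + 25*π/2 + 0 = 25*π.
  (u')² squared terms: (-20)²·∫cos(4x)² dx = 400·π/2 = 200*π;  (20)²·∫sin(4x)² dx = 400·π/2 = 200*π.
  (u')² cross terms: 2·(-20)·(20)·∫cos(4x)·sin(4x) dx = -800·(0) = 0.
  So ∫_0^π (u')² dx = 200*π + 200*π + 0 = 400*π.
||u||_{H^1}^2 = (25*π) + (400*π) = 425*π.


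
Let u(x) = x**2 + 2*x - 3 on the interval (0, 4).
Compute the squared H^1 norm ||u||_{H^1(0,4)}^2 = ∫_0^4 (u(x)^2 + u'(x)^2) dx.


||u||_{H^1}^2 = 7852/15

The H^1 norm (squared) on an interval (0, L) is
  ||u||_{H^1}^2 = ∫_0^L u(x)^2 dx + ∫_0^L u'(x)^2 dx.
Compute u'(x) = 2*x + 2.
Then u(x)^2 = x**4 + 4*x**3 - 2*x**2 - 12*x + 9 and u'(x)^2 = 4*x**2 + 8*x + 4.
Integrate each monomial from 0 to 4 using ∫_0^4 c·x^n dx = c·4^(n+1)/(n+1):
  ∫_0^4 u(x)^2 dx = ∫_0^4 (x^4 + 4*x^3 - 2*x^2 - 12*x + 9) dx. Term by term:
    ∫_0^4 x^4 dx = 1024/5;  ∫_0^4 4*x^3 dx = 256;  ∫_0^4 -2*x^2 dx = -128/3;
    ∫_0^4 -12*x dx = -96;  ∫_0^4 9 dx = 36.
  Sum: 1024/5 + 256 − 128/3 − 96 + 36 = 5372/15.
  ∫_0^4 u'(x)^2 dx = ∫_0^4 (4*x^2 + 8*x + 4) dx. Term by term:
    ∫_0^4 4*x^2 dx = 256/3;  ∫_0^4 8*x dx = 64;  ∫_0^4 4 dx = 16.
  Sum: 256/3 + 64 + 16 = 496/3.
Adding: ||u||_{H^1}^2 = 5372/15 + 496/3 = 7852/15.


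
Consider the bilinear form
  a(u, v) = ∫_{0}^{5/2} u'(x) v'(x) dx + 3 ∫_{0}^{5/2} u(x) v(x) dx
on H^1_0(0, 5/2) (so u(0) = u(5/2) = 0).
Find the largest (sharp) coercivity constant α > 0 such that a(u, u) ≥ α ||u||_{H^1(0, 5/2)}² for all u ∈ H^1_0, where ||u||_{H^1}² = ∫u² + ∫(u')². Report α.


α = 1

Coercivity of a(·,·) on H^1_0(0, 5/2) means a(u, u) ≥ α ||u||_{H^1}² for every u ∈ H^1_0.
The interval has length L = 5/2, and Poincaré/coercivity depend only on L. Here a(u, u) = ∫(u')² + (3)·∫u².
Here c = 3 ≥ 1, so a(u,u) = ∫(u')² + c∫u² ≥ ∫(u')² + ∫u² = ||u||_{H^1}², i.e. α = 1 works. No larger α is possible: a(u,u) ≥ α||u||_{H^1}² means (1−α)∫(u')² ≥ (α−c)∫u², and for the modes u_n = sin(nπ(x−x₀)/L) (x₀ the left endpoint) one has ∫u_n²/∫(u_n')² = (L/(nπ))² → 0, so a(u_n,u_n)/||u_n||_{H^1}² → 1. Hence the optimal constant is α = 1.
Therefore α = 1.


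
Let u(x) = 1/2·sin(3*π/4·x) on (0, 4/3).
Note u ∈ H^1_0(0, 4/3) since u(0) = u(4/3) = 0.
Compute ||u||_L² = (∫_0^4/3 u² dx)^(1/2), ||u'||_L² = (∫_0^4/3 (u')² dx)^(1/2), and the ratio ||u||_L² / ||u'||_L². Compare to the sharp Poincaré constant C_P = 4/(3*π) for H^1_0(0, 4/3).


||u||_L² / ||u'||_L² = 4/(3*π) = C_P.

u(x) = 1/2·sin(3*π/4·x), so u'(x) = 3*π*cos(3*π*x/4)/8.
Writing u(x) = A·sin(kπx/L) with A = 1/2 and k = 1, use ∫_0^L sin²(kπx/L) dx = L/2 and ∫_0^L cos²(kπx/L) dx = L/2.
u² = 1/4·sin²(3*π/4·x) and (u')² = 9*π^2/64·cos²(3*π/4·x), and each of sin², cos² integrates to L/2 = 2/3 over (0, 4/3).
∫_0^4/3 u² dx = 1/6, so ||u||_L² = sqrt(6)/6.
∫_0^4/3 (u')² dx = 3*π^2/32, so ||u'||_L² = sqrt(6)*π/8.
Ratio ||u||_L² / ||u'||_L² = 4/(3*π).
Sharp Poincaré constant on H^1_0(0, 4/3) is C_P = L/π = 4/(3*π), achieved by sin(3*π/4·x).
This is the k = 1 eigenfunction (up to amplitude), so the ratio equals the sharp Poincaré constant exactly.


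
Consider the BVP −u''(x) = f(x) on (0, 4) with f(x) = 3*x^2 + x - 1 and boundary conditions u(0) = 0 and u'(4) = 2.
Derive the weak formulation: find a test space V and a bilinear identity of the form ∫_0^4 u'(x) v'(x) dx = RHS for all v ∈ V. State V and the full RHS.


V = {v ∈ H^1(0, 4) : v(0) = 0} (test functions vanish at x = 0 where u is specified); weak form: ∫_0^4 u'v' dx = ∫_0^4 (3*x^2 + x - 1) v dx + 2·v(4) for all v ∈ V.

Multiply both sides by a test function v and integrate from 0 to 4:
  ∫_0^4 −u''(x) v(x) dx = ∫_0^4 f(x) v(x) dx.
Integrate the LHS by parts once:
  ∫_0^4 −u'' v dx = −[u'(x) v(x)]_0^4 + ∫_0^4 u'(x) v'(x) dx.
Thus ∫_0^4 u'(x) v'(x) dx = ∫_0^4 f(x) v(x) dx + [u'(x) v(x)]_0^4.
Choose V so that boundary terms are either known or forced to vanish.
Mixed BC: u(0) = 0 (Dirichlet) and u'(4) = 2 (Neumann). Define V = {v ∈ H^1(0, 4) : v(0) = 0}. Then [u' v]_0^4 = u'(4)·v(4) − u'(0)·0 = 2·v(4).
Weak formulation: find u (satisfying any essential BC) such that ∫_0^4 u'(x) v'(x) dx = ∫_0^4 f v dx + 2·v(4) for all v ∈ V (Dirichlet at 0 absorbed into V; Neumann datum at x = 4 contributes the boundary term).
Substituting f(x) = 3*x^2 + x - 1, the right-hand side is ∫_0^4 (3*x^2 + x - 1) v dx + 2·v(4).


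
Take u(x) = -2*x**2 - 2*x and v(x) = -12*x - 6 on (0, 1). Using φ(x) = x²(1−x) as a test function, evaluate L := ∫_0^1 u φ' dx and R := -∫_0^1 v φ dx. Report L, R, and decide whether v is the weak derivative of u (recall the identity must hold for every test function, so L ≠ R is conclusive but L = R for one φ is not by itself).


LHS = 11/30, RHS = 11/10. No, v is not the weak derivative of u.

u(x) = -2*x**2 - 2*x, classical derivative u'(x) = -4*x - 2.
φ(x) = x²(1−x), so φ'(x) = x*(2 - 3*x).
Note φ(0) = φ(1) = 0, so the boundary term u·φ vanishes.
LHS = ∫_0^1 u(x) φ'(x) dx = ∫_0^1 (6*x^4 + 2*x^3 - 4*x^2) dx. Term by term:
  ∫_0^1 6*x^4 dx = 6/5;  ∫_0^1 2*x^3 dx = 1/2;  ∫_0^1 -4*x^2 dx = -4/3.
Sum: 6/5 + 1/2 − 4/3 = 11/30.
So LHS = 11/30.
∫_0^1 v(x) φ(x) dx = ∫_0^1 (12*x^4 - 6*x^3 - 6*x^2) dx. Term by term:
  ∫_0^1 12*x^4 dx = 12/5;  ∫_0^1 -6*x^3 dx = -3/2;  ∫_0^1 -6*x^2 dx = -2.
Sum: 12/5 − 3/2 − 2 = -11/10.
So RHS = -∫_0^1 v(x) φ(x) dx = 11/10.
LHS − RHS = -11/15 ≠ 0, so the identity fails.
(For a valid weak derivative the identity must hold for EVERY test function, in particular this one. The failure shows v is NOT the weak derivative of u.)
Correct weak derivative would be u'(x) = -4*x - 2.


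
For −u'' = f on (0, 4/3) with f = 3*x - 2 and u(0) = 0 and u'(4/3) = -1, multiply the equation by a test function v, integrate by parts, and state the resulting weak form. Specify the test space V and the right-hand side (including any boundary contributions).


V = {v ∈ H^1(0, 4/3) : v(0) = 0} (test functions vanish at x = 0 where u is specified); weak form: ∫_0^4/3 u'v' dx = ∫_0^4/3 (3*x - 2) v dx − v(4/3) for all v ∈ V.

Multiply both sides by a test function v and integrate from 0 to 4/3:
  ∫_0^4/3 −u''(x) v(x) dx = ∫_0^4/3 f(x) v(x) dx.
Integrate the LHS by parts once:
  ∫_0^4/3 −u'' v dx = −[u'(x) v(x)]_0^4/3 + ∫_0^4/3 u'(x) v'(x) dx.
Thus ∫_0^4/3 u'(x) v'(x) dx = ∫_0^4/3 f(x) v(x) dx + [u'(x) v(x)]_0^4/3.
Choose V so that boundary terms are either known or forced to vanish.
Mixed BC: u(0) = 0 (Dirichlet) and u'(4/3) = -1 (Neumann). Define V = {v ∈ H^1(0, 4/3) : v(0) = 0}. Then [u' v]_0^4/3 = u'(4/3)·v(4/3) − u'(0)·0 = − v(4/3).
Weak formulation: find u (satisfying any essential BC) such that ∫_0^4/3 u'(x) v'(x) dx = ∫_0^4/3 f v dx − v(4/3) for all v ∈ V (Dirichlet at 0 absorbed into V; Neumann datum at x = 4/3 contributes the boundary term).
Substituting f(x) = 3*x - 2, the right-hand side is ∫_0^4/3 (3*x - 2) v dx − v(4/3).


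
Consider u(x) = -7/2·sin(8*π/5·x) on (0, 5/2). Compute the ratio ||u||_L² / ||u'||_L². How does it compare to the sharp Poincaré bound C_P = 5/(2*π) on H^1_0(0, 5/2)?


||u||_L² / ||u'||_L² = 5/(8*π) < C_P = 5/(2*π).

u(x) = -7/2·sin(8*π/5·x), so u'(x) = -28*π*cos(8*π*x/5)/5.
Writing u(x) = A·sin(kπx/L) with A = -7/2 and k = 4, use ∫_0^L sin²(kπx/L) dx = L/2 and ∫_0^L cos²(kπx/L) dx = L/2.
u² = 49/4·sin²(8*π/5·x) and (u')² = 784*π^2/25·cos²(8*π/5·x), and each of sin², cos² integrates to L/2 = 5/4 over (0, 5/2).
∫_0^5/2 u² dx = 245/16, so ||u||_L² = 7*sqrt(5)/4.
∫_0^5/2 (u')² dx = 196*π^2/5, so ||u'||_L² = 14*sqrt(5)*π/5.
Ratio ||u||_L² / ||u'||_L² = 5/(8*π).
Sharp Poincaré constant on H^1_0(0, 5/2) is C_P = L/π = 5/(2*π), achieved by sin(2*π/5·x).
This is the k = 4 harmonic; the ratio L/(kπ) is strictly less than C_P = L/π, consistent with the sharp inequality ||u||_L² ≤ C_P ||u'||_L².


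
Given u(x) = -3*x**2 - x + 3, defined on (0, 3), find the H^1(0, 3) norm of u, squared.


||u||_{H^1}^2 = 7869/10

The H^1 norm (squared) on an interval (0, L) is
  ||u||_{H^1}^2 = ∫_0^L u(x)^2 dx + ∫_0^L u'(x)^2 dx.
Compute u'(x) = -6*x - 1.
Then u(x)^2 = 9*x**4 + 6*x**3 - 17*x**2 - 6*x + 9 and u'(x)^2 = 36*x**2 + 12*x + 1.
Integrate each monomial from 0 to 3 using ∫_0^3 c·x^n dx = c·3^(n+1)/(n+1):
  ∫_0^3 u(x)^2 dx = ∫_0^3 (9*x^4 + 6*x^3 - 17*x^2 - 6*x + 9) dx. Term by term:
    ∫_0^3 9*x^4 dx = 2187/5;  ∫_0^3 6*x^3 dx = 243/2;  ∫_0^3 -17*x^2 dx = -153;
    ∫_0^3 -6*x dx = -27;  ∫_0^3 9 dx = 27.
  Sum: 2187/5 + 243/2 − 153 − 27 + 27 = 4059/10.
  ∫_0^3 u'(x)^2 dx = ∫_0^3 (36*x^2 + 12*x + 1) dx. Term by term:
    ∫_0^3 36*x^2 dx = 324;  ∫_0^3 12*x dx = 54;  ∫_0^3 1 dx = 3.
  Sum: 324 + 54 + 3 = 381.
Adding: ||u||_{H^1}^2 = 4059/10 + 381 = 7869/10.


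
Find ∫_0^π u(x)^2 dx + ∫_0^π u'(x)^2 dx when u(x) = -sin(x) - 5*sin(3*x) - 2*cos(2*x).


||u||_{H^1(0,π)}^2 = 320/3 + 136*π

u'(x) = 4*sin(2*x) - cos(x) - 15*cos(3*x).
Expand u² and (u')² and integrate term by term on (0, π), using: for integers n ≥ 1, ∫_0^π sin²(nx) dx = ∫_0^π cos²(nx) dx = π/2; for n ≠ n', ∫_0^π sin(nx)sin(n'x) dx = ∫_0^π cos(nx)cos(n'x) dx = 0; and by product-to-sum, ∫_0^π sin(nx)cos(n'x) dx = ½∫_0^π [sin((n+n')x) + sin((n−n')x)] dx, which is 0 when n+n' is even and 2n/(n²−n'²) when n+n' is odd (it need not vanish on (0, π)).
  u² squared terms: (-1)²·∫sin(x)² dx = 1·π/2 = π/2;  (-5)²·∫sin(3x)² dx = 25·π/2 = 25*π/2;  (-2)²·∫cos(2x)² dx = 4·π/2 = 2*π.
  u² cross terms: 2·(-1)·(-5)·∫sin(x)·sin(3x) dx = 10·(0) = 0;  2·(-1)·(-2)·∫sin(x)·cos(2x) dx = 4·(-2/3) = -8/3;  2·(-5)·(-2)·∫sin(3x)·cos(2x) dx = 20·(6/5) = 24.
  So ∫_0^π u² dx = π/2 + 25*π/2 + 2*π + 0 − 8/3 + 24 = 64/3 + 15*π.
  (u')² squared terms: (-1)²·∫cos(x)² dx = 1·π/2 = π/2;  (-15)²·∫cos(3x)² dx = 225·π/2 = 225*π/2;  (4)²·∫sin(2x)² dx = 16·π/2 = 8*π.
  (u')² cross terms: 2·(-1)·(-15)·∫cos(x)·cos(3x) dx = 30·(0) = 0;  2·(-1)·(4)·∫cos(x)·sin(2x) dx = -8·(4/3) = -32/3;  2·(-15)·(4)·∫cos(3x)·sin(2x) dx = -120·(-4/5) = 96.
  So ∫_0^π (u')² dx = π/2 + 225*π/2 + 8*π + 0 − 32/3 + 96 = 256/3 + 121*π.
||u||_{H^1}^2 = (64/3 + 15*π) + (256/3 + 121*π) = 320/3 + 136*π.


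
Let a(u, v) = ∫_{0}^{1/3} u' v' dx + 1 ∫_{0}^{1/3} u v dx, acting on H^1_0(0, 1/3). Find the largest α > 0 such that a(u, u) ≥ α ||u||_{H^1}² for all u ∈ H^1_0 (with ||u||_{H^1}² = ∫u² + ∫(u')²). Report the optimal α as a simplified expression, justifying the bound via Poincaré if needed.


α = 1

Coercivity of a(·,·) on H^1_0(0, 1/3) means a(u, u) ≥ α ||u||_{H^1}² for every u ∈ H^1_0.
The interval has length L = 1/3, and Poincaré/coercivity depend only on L. Here a(u, u) = ∫(u')² + (1)·∫u².
Here c = 1 ≥ 1, so a(u,u) = ∫(u')² + c∫u² ≥ ∫(u')² + ∫u² = ||u||_{H^1}², i.e. α = 1 works. No larger α is possible: a(u,u) ≥ α||u||_{H^1}² means (1−α)∫(u')² ≥ (α−c)∫u², and for the modes u_n = sin(nπ(x−x₀)/L) (x₀ the left endpoint) one has ∫u_n²/∫(u_n')² = (L/(nπ))² → 0, so a(u_n,u_n)/||u_n||_{H^1}² → 1. Hence the optimal constant is α = 1.
Therefore α = 1.


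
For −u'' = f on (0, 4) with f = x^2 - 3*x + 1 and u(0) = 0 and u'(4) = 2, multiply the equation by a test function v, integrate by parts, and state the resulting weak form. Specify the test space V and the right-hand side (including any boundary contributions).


V = {v ∈ H^1(0, 4) : v(0) = 0} (test functions vanish at x = 0 where u is specified); weak form: ∫_0^4 u'v' dx = ∫_0^4 (x^2 - 3*x + 1) v dx + 2·v(4) for all v ∈ V.

Multiply both sides by a test function v and integrate from 0 to 4:
  ∫_0^4 −u''(x) v(x) dx = ∫_0^4 f(x) v(x) dx.
Integrate the LHS by parts once:
  ∫_0^4 −u'' v dx = −[u'(x) v(x)]_0^4 + ∫_0^4 u'(x) v'(x) dx.
Thus ∫_0^4 u'(x) v'(x) dx = ∫_0^4 f(x) v(x) dx + [u'(x) v(x)]_0^4.
Choose V so that boundary terms are either known or forced to vanish.
Mixed BC: u(0) = 0 (Dirichlet) and u'(4) = 2 (Neumann). Define V = {v ∈ H^1(0, 4) : v(0) = 0}. Then [u' v]_0^4 = u'(4)·v(4) − u'(0)·0 = 2·v(4).
Weak formulation: find u (satisfying any essential BC) such that ∫_0^4 u'(x) v'(x) dx = ∫_0^4 f v dx + 2·v(4) for all v ∈ V (Dirichlet at 0 absorbed into V; Neumann datum at x = 4 contributes the boundary term).
Substituting f(x) = x^2 - 3*x + 1, the right-hand side is ∫_0^4 (x^2 - 3*x + 1) v dx + 2·v(4).


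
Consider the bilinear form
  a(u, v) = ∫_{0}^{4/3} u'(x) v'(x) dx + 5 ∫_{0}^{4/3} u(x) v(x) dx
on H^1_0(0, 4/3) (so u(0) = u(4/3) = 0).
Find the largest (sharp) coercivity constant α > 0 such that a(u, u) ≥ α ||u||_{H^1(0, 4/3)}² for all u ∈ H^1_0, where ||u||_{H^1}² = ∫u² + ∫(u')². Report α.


α = 1

Coercivity of a(·,·) on H^1_0(0, 4/3) means a(u, u) ≥ α ||u||_{H^1}² for every u ∈ H^1_0.
The interval has length L = 4/3, and Poincaré/coercivity depend only on L. Here a(u, u) = ∫(u')² + (5)·∫u².
Here c = 5 ≥ 1, so a(u,u) = ∫(u')² + c∫u² ≥ ∫(u')² + ∫u² = ||u||_{H^1}², i.e. α = 1 works. No larger α is possible: a(u,u) ≥ α||u||_{H^1}² means (1−α)∫(u')² ≥ (α−c)∫u², and for the modes u_n = sin(nπ(x−x₀)/L) (x₀ the left endpoint) one has ∫u_n²/∫(u_n')² = (L/(nπ))² → 0, so a(u_n,u_n)/||u_n||_{H^1}² → 1. Hence the optimal constant is α = 1.
Therefore α = 1.


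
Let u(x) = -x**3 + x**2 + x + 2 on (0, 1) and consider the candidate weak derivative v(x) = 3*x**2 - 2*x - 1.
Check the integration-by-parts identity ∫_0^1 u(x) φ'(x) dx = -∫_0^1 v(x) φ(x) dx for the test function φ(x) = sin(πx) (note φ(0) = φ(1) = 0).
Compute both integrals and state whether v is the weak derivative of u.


LHS = (-12 - π^2)/π^3, RHS = (π^2 + 12)/π^3. No, v is not the weak derivative of u.

u(x) = -x**3 + x**2 + x + 2, classical derivative u'(x) = -3*x**2 + 2*x + 1.
φ(x) = sin(πx), so φ'(x) = π*cos(π*x).
Note φ(0) = φ(1) = 0, so the boundary term u·φ vanishes.
LHS = ∫_0^1 u(x) φ'(x) dx = ∫_0^1 (-π*x^3*cos(π*x) + π*x^2*cos(π*x) + π*x*cos(π*x) + 2*π*cos(π*x)) dx. Term by term:
  ∫_0^1 2*π*cos(π*x) dx = 0;  ∫_0^1 π*x*cos(π*x) dx = -2/π;  ∫_0^1 π*x^2*cos(π*x) dx = -2/π;
  ∫_0^1 -π*x^3*cos(π*x) dx = -12/π^3 + 3/π.
Sum: 0 − 2/π − 2/π + -12/π^3 + 3/π = (-12 - π^2)/π^3.
So LHS = (-12 - π^2)/π^3.
∫_0^1 v(x) φ(x) dx = ∫_0^1 (3*x^2*sin(π*x) - 2*x*sin(π*x) - sin(π*x)) dx. Term by term:
  ∫_0^1 -sin(π*x) dx = -2/π;  ∫_0^1 -2*x*sin(π*x) dx = -2/π;  ∫_0^1 3*x^2*sin(π*x) dx = -12/π^3 + 3/π.
Sum: -2/π − 2/π + -12/π^3 + 3/π = (-12 - π^2)/π^3.
So RHS = -∫_0^1 v(x) φ(x) dx = (π^2 + 12)/π^3.
LHS − RHS = -24/π^3 - 2/π ≠ 0, so the identity fails.
(For a valid weak derivative the identity must hold for EVERY test function, in particular this one. The failure shows v is NOT the weak derivative of u.)
Correct weak derivative would be u'(x) = -3*x**2 + 2*x + 1.


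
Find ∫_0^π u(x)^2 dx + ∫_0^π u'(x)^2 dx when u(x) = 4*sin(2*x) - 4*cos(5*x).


||u||_{H^1(0,π)}^2 = 3328/21 + 248*π

u'(x) = 20*sin(5*x) + 8*cos(2*x).
Expand u² and (u')² and integrate term by term on (0, π), using: for integers n ≥ 1, ∫_0^π sin²(nx) dx = ∫_0^π cos²(nx) dx = π/2; for n ≠ n', ∫_0^π sin(nx)sin(n'x) dx = ∫_0^π cos(nx)cos(n'x) dx = 0; and by product-to-sum, ∫_0^π sin(nx)cos(n'x) dx = ½∫_0^π [sin((n+n')x) + sin((n−n')x)] dx, which is 0 when n+n' is even and 2n/(n²−n'²) when n+n' is odd (it need not vanish on (0, π)).
  u² squared terms: (-4)²·∫cos(5x)² dx = 16·π/2 = 8*π;  (4)²·∫sin(2x)² dx = 16·π/2 = 8*π.
  u² cross terms: 2·(-4)·(4)·∫cos(5x)·sin(2x) dx = -32·(-4/21) = 128/21.
  So ∫_0^π u² dx = 8*π + 8*π + 128/21 = 128/21 + 16*π.
  (u')² squared terms: (8)²·∫cos(2x)² dx = 64·π/2 = 32*π;  (20)²·∫sin(5x)² dx = 400·π/2 = 200*π.
  (u')² cross terms: 2·(8)·(20)·∫cos(2x)·sin(5x) dx = 320·(10/21) = 3200/21.
  So ∫_0^π (u')² dx = 32*π + 200*π + 3200/21 = 3200/21 + 232*π.
||u||_{H^1}^2 = (128/21 + 16*π) + (3200/21 + 232*π) = 3328/21 + 248*π.


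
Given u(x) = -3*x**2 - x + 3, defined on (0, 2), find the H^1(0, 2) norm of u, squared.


||u||_{H^1}^2 = 2464/15

The H^1 norm (squared) on an interval (0, L) is
  ||u||_{H^1}^2 = ∫_0^L u(x)^2 dx + ∫_0^L u'(x)^2 dx.
Compute u'(x) = -6*x - 1.
Then u(x)^2 = 9*x**4 + 6*x**3 - 17*x**2 - 6*x + 9 and u'(x)^2 = 36*x**2 + 12*x + 1.
Integrate each monomial from 0 to 2 using ∫_0^2 c·x^n dx = c·2^(n+1)/(n+1):
  ∫_0^2 u(x)^2 dx = ∫_0^2 (9*x^4 + 6*x^3 - 17*x^2 - 6*x + 9) dx. Term by term:
    ∫_0^2 9*x^4 dx = 288/5;  ∫_0^2 6*x^3 dx = 24;  ∫_0^2 -17*x^2 dx = -136/3;
    ∫_0^2 -6*x dx = -12;  ∫_0^2 9 dx = 18.
  Sum: 288/5 + 24 − 136/3 − 12 + 18 = 634/15.
  ∫_0^2 u'(x)^2 dx = ∫_0^2 (36*x^2 + 12*x + 1) dx. Term by term:
    ∫_0^2 36*x^2 dx = 96;  ∫_0^2 12*x dx = 24;  ∫_0^2 1 dx = 2.
  Sum: 96 + 24 + 2 = 122.
Adding: ||u||_{H^1}^2 = 634/15 + 122 = 2464/15.


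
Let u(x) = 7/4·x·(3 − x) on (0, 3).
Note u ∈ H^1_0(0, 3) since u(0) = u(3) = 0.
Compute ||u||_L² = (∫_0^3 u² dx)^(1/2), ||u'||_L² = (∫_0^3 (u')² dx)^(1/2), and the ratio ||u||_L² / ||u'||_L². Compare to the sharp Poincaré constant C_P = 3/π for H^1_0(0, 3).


||u||_L² / ||u'||_L² = 3*sqrt(10)/10 < C_P = 3/π.

u(x) = 7/4·x·(3 − x), so u'(x) = 21/4 - 7*x/2.
u(x) = 7/4·x·(3 − x) vanishes at x = 0 and x = 3, so u ∈ H^1_0(0, 3). Differentiate via the product rule and integrate the resulting polynomials term by term.
  ∫_0^3 u² dx = ∫_0^3 (49*x^4/16 - 147*x^3/8 + 441*x^2/16) dx. Term by term:
    ∫_0^3 49*x^4/16 dx = 11907/80;  ∫_0^3 -147*x^3/8 dx = -11907/32;  ∫_0^3 441*x^2/16 dx = 3969/16.
  Sum: 11907/80 − 11907/32 + 3969/16 = 3969/160.
  ∫_0^3 (u')² dx = ∫_0^3 (49*x^2/4 - 147*x/4 + 441/16) dx. Term by term:
    ∫_0^3 49*x^2/4 dx = 441/4;  ∫_0^3 -147*x/4 dx = -1323/8;  ∫_0^3 441/16 dx = 1323/16.
  Sum: 441/4 − 1323/8 + 1323/16 = 441/16.
∫_0^3 u² dx = 3969/160, so ||u||_L² = 63*sqrt(10)/40.
∫_0^3 (u')² dx = 441/16, so ||u'||_L² = 21/4.
Ratio ||u||_L² / ||u'||_L² = 3*sqrt(10)/10.
Sharp Poincaré constant on H^1_0(0, 3) is C_P = L/π = 3/π, achieved by sin(π/3·x).
A polynomial bump cannot attain the sharp Poincaré constant (only the first sine eigenfunction does), so the ratio is strictly less than C_P, consistent with ||u||_L² ≤ C_P ||u'||_L².


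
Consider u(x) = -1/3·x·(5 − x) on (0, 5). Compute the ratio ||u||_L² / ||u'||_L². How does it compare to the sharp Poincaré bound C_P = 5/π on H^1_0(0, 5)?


||u||_L² / ||u'||_L² = sqrt(10)/2 < C_P = 5/π.

u(x) = -1/3·x·(5 − x), so u'(x) = 2*x/3 - 5/3.
u(x) = -1/3·x·(5 − x) vanishes at x = 0 and x = 5, so u ∈ H^1_0(0, 5). Differentiate via the product rule and integrate the resulting polynomials term by term.
  ∫_0^5 u² dx = ∫_0^5 (x^4/9 - 10*x^3/9 + 25*x^2/9) dx. Term by term:
    ∫_0^5 x^4/9 dx = 625/9;  ∫_0^5 -10*x^3/9 dx = -3125/18;  ∫_0^5 25*x^2/9 dx = 3125/27.
  Sum: 625/9 − 3125/18 + 3125/27 = 625/54.
  ∫_0^5 (u')² dx = ∫_0^5 (4*x^2/9 - 20*x/9 + 25/9) dx. Term by term:
    ∫_0^5 4*x^2/9 dx = 500/27;  ∫_0^5 -20*x/9 dx = -250/9;  ∫_0^5 25/9 dx = 125/9.
  Sum: 500/27 − 250/9 + 125/9 = 125/27.
∫_0^5 u² dx = 625/54, so ||u||_L² = 25*sqrt(6)/18.
∫_0^5 (u')² dx = 125/27, so ||u'||_L² = 5*sqrt(15)/9.
Ratio ||u||_L² / ||u'||_L² = sqrt(10)/2.
Sharp Poincaré constant on H^1_0(0, 5) is C_P = L/π = 5/π, achieved by sin(π/5·x).
A polynomial bump cannot attain the sharp Poincaré constant (only the first sine eigenfunction does), so the ratio is strictly less than C_P, consistent with ||u||_L² ≤ C_P ||u'||_L².


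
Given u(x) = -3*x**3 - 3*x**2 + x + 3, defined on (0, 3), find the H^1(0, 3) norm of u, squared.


||u||_{H^1}^2 = 377799/35

The H^1 norm (squared) on an interval (0, L) is
  ||u||_{H^1}^2 = ∫_0^L u(x)^2 dx + ∫_0^L u'(x)^2 dx.
Compute u'(x) = -9*x**2 - 6*x + 1.
Then u(x)^2 = 9*x**6 + 18*x**5 + 3*x**4 - 24*x**3 - 17*x**2 + 6*x + 9 and u'(x)^2 = 81*x**4 + 108*x**3 + 18*x**2 - 12*x + 1.
Integrate each monomial from 0 to 3 using ∫_0^3 c·x^n dx = c·3^(n+1)/(n+1):
  ∫_0^3 u(x)^2 dx = ∫_0^3 (9*x^6 + 18*x^5 + 3*x^4 - 24*x^3 - 17*x^2 + 6*x + 9) dx. Term by term:
    ∫_0^3 9*x^6 dx = 19683/7;  ∫_0^3 18*x^5 dx = 2187;  ∫_0^3 3*x^4 dx = 729/5;
    ∫_0^3 -24*x^3 dx = -486;  ∫_0^3 -17*x^2 dx = -153;  ∫_0^3 6*x dx = 27;
    ∫_0^3 9 dx = 27.
  Sum: 19683/7 + 2187 + 729/5 − 486 − 153 + 27 + 27 = 159588/35.
  ∫_0^3 u'(x)^2 dx = ∫_0^3 (81*x^4 + 108*x^3 + 18*x^2 - 12*x + 1) dx. Term by term:
    ∫_0^3 81*x^4 dx = 19683/5;  ∫_0^3 108*x^3 dx = 2187;  ∫_0^3 18*x^2 dx = 162;
    ∫_0^3 -12*x dx = -54;  ∫_0^3 1 dx = 3.
  Sum: 19683/5 + 2187 + 162 − 54 + 3 = 31173/5.
Adding: ||u||_{H^1}^2 = 159588/35 + 31173/5 = 377799/35.


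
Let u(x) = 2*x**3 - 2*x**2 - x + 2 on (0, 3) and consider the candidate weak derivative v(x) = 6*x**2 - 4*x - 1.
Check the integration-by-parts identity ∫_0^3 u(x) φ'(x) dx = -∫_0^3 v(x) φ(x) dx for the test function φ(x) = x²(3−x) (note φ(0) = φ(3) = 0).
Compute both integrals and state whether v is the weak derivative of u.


LHS = -1809/20, RHS = -1809/20. Yes, v = u' weakly.

u(x) = 2*x**3 - 2*x**2 - x + 2, classical derivative u'(x) = 6*x**2 - 4*x - 1.
φ(x) = x²(3−x), so φ'(x) = 3*x*(2 - x).
Note φ(0) = φ(3) = 0, so the boundary term u·φ vanishes.
LHS = ∫_0^3 u(x) φ'(x) dx = ∫_0^3 (-6*x^5 + 18*x^4 - 9*x^3 - 12*x^2 + 12*x) dx. Term by term:
  ∫_0^3 -6*x^5 dx = -729;  ∫_0^3 18*x^4 dx = 4374/5;  ∫_0^3 -9*x^3 dx = -729/4;
  ∫_0^3 -12*x^2 dx = -108;  ∫_0^3 12*x dx = 54.
Sum: -729 + 4374/5 − 729/4 − 108 + 54 = -1809/20.
So LHS = -1809/20.
∫_0^3 v(x) φ(x) dx = ∫_0^3 (-6*x^5 + 22*x^4 - 11*x^3 - 3*x^2) dx. Term by term:
  ∫_0^3 -6*x^5 dx = -729;  ∫_0^3 22*x^4 dx = 5346/5;  ∫_0^3 -11*x^3 dx = -891/4;
  ∫_0^3 -3*x^2 dx = -27.
Sum: -729 + 5346/5 − 891/4 − 27 = 1809/20.
So RHS = -∫_0^3 v(x) φ(x) dx = -1809/20.
LHS = RHS, so the identity holds for this test φ.
Moreover u is smooth here and v(x) = u'(x) = 6*x**2 - 4*x - 1 pointwise, so the identity holds for every test function. Hence v is the weak derivative of u.


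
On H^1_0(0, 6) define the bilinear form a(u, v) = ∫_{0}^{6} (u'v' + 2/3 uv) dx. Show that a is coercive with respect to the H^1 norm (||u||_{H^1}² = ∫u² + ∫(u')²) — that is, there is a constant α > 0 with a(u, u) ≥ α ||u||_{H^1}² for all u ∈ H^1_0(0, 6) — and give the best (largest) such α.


α = (π^2 + 24)/(π^2 + 36)

Coercivity of a(·,·) on H^1_0(0, 6) means a(u, u) ≥ α ||u||_{H^1}² for every u ∈ H^1_0.
The interval has length L = 6, and Poincaré/coercivity depend only on L. Here a(u, u) = ∫(u')² + (2/3)·∫u².
Here 0 < c = 2/3 < 1. The condition a(u,u) ≥ α||u||_{H^1}² reads (1−α)∫(u')² ≥ (α−c)∫u². Any admissible α is ≤ 1 (rapidly oscillating u have ∫u²/∫(u')² → 0), and α = 1 would force 0 ≥ (1−c)∫u², impossible since c < 1; so 1−α > 0. By the sharp Poincaré inequality on H^1_0 of an interval of length L, ∫(u')² ≥ (π/L)²∫u² with equality for the first sine mode sin(π(x−x₀)/L) (x₀ the left endpoint), so the inequality holds for all u iff (1−α)(π/L)² ≥ α − c, i.e. α ≤ ((π/L)² + c)/((π/L)² + 1) = (1 + c(L/π)²)/(1 + (L/π)²). With (π/L)² = π^2/36 and c = 2/3, the largest admissible constant is α = ((π/L)² + c)/((π/L)² + 1).
Simplifying, α = (π^2 + 24)/(π^2 + 36).


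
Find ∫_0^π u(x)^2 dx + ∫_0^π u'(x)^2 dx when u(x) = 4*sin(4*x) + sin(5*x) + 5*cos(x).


||u||_{H^1(0,π)}^2 = 128/3 + 174*π

u'(x) = -5*sin(x) + 16*cos(4*x) + 5*cos(5*x).
Expand u² and (u')² and integrate term by term on (0, π), using: for integers n ≥ 1, ∫_0^π sin²(nx) dx = ∫_0^π cos²(nx) dx = π/2; for n ≠ n', ∫_0^π sin(nx)sin(n'x) dx = ∫_0^π cos(nx)cos(n'x) dx = 0; and by product-to-sum, ∫_0^π sin(nx)cos(n'x) dx = ½∫_0^π [sin((n+n')x) + sin((n−n')x)] dx, which is 0 when n+n' is even and 2n/(n²−n'²) when n+n' is odd (it need not vanish on (0, π)).
  u² squared terms: (4)²·∫sin(4x)² dx = 16·π/2 = 8*π;  (5)²·∫cos(x)² dx = 25·π/2 = 25*π/2;  (1)²·∫sin(5x)² dx = 1·π/2 = π/2.
  u² cross terms: 2·(4)·(5)·∫sin(4x)·cos(x) dx = 40·(8/15) = 64/3;  2·(4)·(1)·∫sin(4x)·sin(5x) dx = 8·(0) = 0;  2·(5)·(1)·∫cos(x)·sin(5x) dx = 10·(0) = 0.
  So ∫_0^π u² dx = 8*π + 25*π/2 + π/2 + 64/3 + 0 + 0 = 64/3 + 21*π.
  (u')² squared terms: (-5)²·∫sin(x)² dx = 25·π/2 = 25*π/2;  (5)²·∫cos(5x)² dx = 25·π/2 = 25*π/2;  (16)²·∫cos(4x)² dx = 256·π/2 = 128*π.
  (u')² cross terms: 2·(-5)·(5)·∫sin(x)·cos(5x) dx = -50·(0) = 0;  2·(-5)·(16)·∫sin(x)·cos(4x) dx = -160·(-2/15) = 64/3;  2·(5)·(16)·∫cos(5x)·cos(4x) dx = 160·(0) = 0.
  So ∫_0^π (u')² dx = 25*π/2 + 25*π/2 + 128*π + 0 + 64/3 + 0 = 64/3 + 153*π.
||u||_{H^1}^2 = (64/3 + 21*π) + (64/3 + 153*π) = 128/3 + 174*π.


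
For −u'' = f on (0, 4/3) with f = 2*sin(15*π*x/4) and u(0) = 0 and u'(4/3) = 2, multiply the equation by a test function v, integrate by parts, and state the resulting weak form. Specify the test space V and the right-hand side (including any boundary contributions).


V = {v ∈ H^1(0, 4/3) : v(0) = 0} (test functions vanish at x = 0 where u is specified); weak form: ∫_0^4/3 u'v' dx = ∫_0^4/3 (2*sin(15*π*x/4)) v dx + 2·v(4/3) for all v ∈ V.

Multiply both sides by a test function v and integrate from 0 to 4/3:
  ∫_0^4/3 −u''(x) v(x) dx = ∫_0^4/3 f(x) v(x) dx.
Integrate the LHS by parts once:
  ∫_0^4/3 −u'' v dx = −[u'(x) v(x)]_0^4/3 + ∫_0^4/3 u'(x) v'(x) dx.
Thus ∫_0^4/3 u'(x) v'(x) dx = ∫_0^4/3 f(x) v(x) dx + [u'(x) v(x)]_0^4/3.
Choose V so that boundary terms are either known or forced to vanish.
Mixed BC: u(0) = 0 (Dirichlet) and u'(4/3) = 2 (Neumann). Define V = {v ∈ H^1(0, 4/3) : v(0) = 0}. Then [u' v]_0^4/3 = u'(4/3)·v(4/3) − u'(0)·0 = 2·v(4/3).
Weak formulation: find u (satisfying any essential BC) such that ∫_0^4/3 u'(x) v'(x) dx = ∫_0^4/3 f v dx + 2·v(4/3) for all v ∈ V (Dirichlet at 0 absorbed into V; Neumann datum at x = 4/3 contributes the boundary term).
Substituting f(x) = 2*sin(15*π*x/4), the right-hand side is ∫_0^4/3 (2*sin(15*π*x/4)) v dx + 2·v(4/3).


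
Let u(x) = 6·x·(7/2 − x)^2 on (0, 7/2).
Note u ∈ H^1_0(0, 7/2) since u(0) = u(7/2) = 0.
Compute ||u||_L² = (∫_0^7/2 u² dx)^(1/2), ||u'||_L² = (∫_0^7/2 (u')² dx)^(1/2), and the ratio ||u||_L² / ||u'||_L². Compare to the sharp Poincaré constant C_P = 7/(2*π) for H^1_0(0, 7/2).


||u||_L² / ||u'||_L² = sqrt(14)/4 < C_P = 7/(2*π).

u(x) = 6·x·(7/2 − x)^2, so u'(x) = 3*(x - 7/2)*(6*x - 7).
u(x) = 6·x·(7/2 − x)^2 vanishes at x = 0 and x = 7/2, so u ∈ H^1_0(0, 7/2). Differentiate via the product rule and integrate the resulting polynomials term by term.
  ∫_0^7/2 u² dx = ∫_0^7/2 (36*x^6 - 504*x^5 + 2646*x^4 - 6174*x^3 + 21609*x^2/4) dx. Term by term:
    ∫_0^7/2 36*x^6 dx = 1058841/32;  ∫_0^7/2 -504*x^5 dx = -2470629/16;  ∫_0^7/2 2646*x^4 dx = 22235661/80;
    ∫_0^7/2 -6174*x^3 dx = -7411887/32;  ∫_0^7/2 21609*x^2/4 dx = 2470629/32.
  Sum: 1058841/32 − 2470629/16 + 22235661/80 − 7411887/32 + 2470629/32 = 352947/160.
  ∫_0^7/2 (u')² dx = ∫_0^7/2 (324*x^4 - 3024*x^3 + 9702*x^2 - 12348*x + 21609/4) dx. Term by term:
    ∫_0^7/2 324*x^4 dx = 1361367/40;  ∫_0^7/2 -3024*x^3 dx = -453789/4;  ∫_0^7/2 9702*x^2 dx = 554631/4;
    ∫_0^7/2 -12348*x dx = -151263/2;  ∫_0^7/2 21609/4 dx = 151263/8.
  Sum: 1361367/40 − 453789/4 + 554631/4 − 151263/2 + 151263/8 = 50421/20.
∫_0^7/2 u² dx = 352947/160, so ||u||_L² = 343*sqrt(30)/40.
∫_0^7/2 (u')² dx = 50421/20, so ||u'||_L² = 49*sqrt(105)/10.
Ratio ||u||_L² / ||u'||_L² = sqrt(14)/4.
Sharp Poincaré constant on H^1_0(0, 7/2) is C_P = L/π = 7/(2*π), achieved by sin(2*π/7·x).
A polynomial bump cannot attain the sharp Poincaré constant (only the first sine eigenfunction does), so the ratio is strictly less than C_P, consistent with ||u||_L² ≤ C_P ||u'||_L².


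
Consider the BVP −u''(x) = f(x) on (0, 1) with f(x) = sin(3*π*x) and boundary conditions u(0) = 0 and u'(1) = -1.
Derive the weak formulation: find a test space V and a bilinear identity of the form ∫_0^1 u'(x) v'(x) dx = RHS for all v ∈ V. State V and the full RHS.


V = {v ∈ H^1(0, 1) : v(0) = 0} (test functions vanish at x = 0 where u is specified); weak form: ∫_0^1 u'v' dx = ∫_0^1 (sin(3*π*x)) v dx − v(1) for all v ∈ V.

Multiply both sides by a test function v and integrate from 0 to 1:
  ∫_0^1 −u''(x) v(x) dx = ∫_0^1 f(x) v(x) dx.
Integrate the LHS by parts once:
  ∫_0^1 −u'' v dx = −[u'(x) v(x)]_0^1 + ∫_0^1 u'(x) v'(x) dx.
Thus ∫_0^1 u'(x) v'(x) dx = ∫_0^1 f(x) v(x) dx + [u'(x) v(x)]_0^1.
Choose V so that boundary terms are either known or forced to vanish.
Mixed BC: u(0) = 0 (Dirichlet) and u'(1) = -1 (Neumann). Define V = {v ∈ H^1(0, 1) : v(0) = 0}. Then [u' v]_0^1 = u'(1)·v(1) − u'(0)·0 = − v(1).
Weak formulation: find u (satisfying any essential BC) such that ∫_0^1 u'(x) v'(x) dx = ∫_0^1 f v dx − v(1) for all v ∈ V (Dirichlet at 0 absorbed into V; Neumann datum at x = 1 contributes the boundary term).
Substituting f(x) = sin(3*π*x), the right-hand side is ∫_0^1 (sin(3*π*x)) v dx − v(1).
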